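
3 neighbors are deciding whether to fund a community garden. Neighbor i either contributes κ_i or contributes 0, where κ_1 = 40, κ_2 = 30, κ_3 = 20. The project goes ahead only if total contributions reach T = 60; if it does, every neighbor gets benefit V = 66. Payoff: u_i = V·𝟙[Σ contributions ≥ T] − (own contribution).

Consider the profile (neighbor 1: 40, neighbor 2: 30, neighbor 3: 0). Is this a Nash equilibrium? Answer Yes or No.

Total = 70 ≥ 60: provided.
Neighbor 1 (pledges 40, payoff 26): dropping to 0 → total 30, payoff 0. No gain.
Neighbor 2 (pledges 30, payoff 36): dropping to 0 → total 40, payoff 0. No gain.
Neighbor 3 (pledges 0, payoff 66): pledging 20 → total 90, payoff 46. No gain.

Yes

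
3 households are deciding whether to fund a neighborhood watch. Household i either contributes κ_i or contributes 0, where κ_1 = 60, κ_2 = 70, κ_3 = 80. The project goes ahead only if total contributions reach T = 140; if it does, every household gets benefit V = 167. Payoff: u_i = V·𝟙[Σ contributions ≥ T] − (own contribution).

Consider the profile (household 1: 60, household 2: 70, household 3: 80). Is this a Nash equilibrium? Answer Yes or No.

Total = 210 ≥ 140: provided.
Household 1 (pledges 60, payoff 107): dropping to 0 → total 150, payoff 167. Profitable deviation.

No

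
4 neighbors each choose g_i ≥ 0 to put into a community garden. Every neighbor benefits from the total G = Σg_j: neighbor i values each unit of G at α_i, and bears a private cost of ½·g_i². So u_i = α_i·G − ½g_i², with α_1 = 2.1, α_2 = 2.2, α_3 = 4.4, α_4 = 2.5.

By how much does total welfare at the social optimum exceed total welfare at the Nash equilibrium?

142.87

Neighbor i's FOC: ∂u_i/∂g_i = α_i − g_i = 0, so g_i* = α_i.
NE contributions = (2.1, 2.2, 4.4, 2.5); G = 11.2.
W^NE = (Σα)·G − ½Σα_i² = 11.2² − ½·34.86 = 108.01.
Planner sets g_i = Σα_j = 11.2 for every i, so G^SO = 4·11.2 = 44.8.
W^SO = (Σα)·G^SO − ½·4·(Σα)² = (4/2)·11.2² = 250.88.
Deadweight loss = W^SO − W^NE = 142.87.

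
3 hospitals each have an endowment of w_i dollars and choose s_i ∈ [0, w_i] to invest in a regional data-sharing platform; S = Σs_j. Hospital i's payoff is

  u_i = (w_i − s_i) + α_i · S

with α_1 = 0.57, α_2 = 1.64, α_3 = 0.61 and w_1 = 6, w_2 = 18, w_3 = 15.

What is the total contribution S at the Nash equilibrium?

∂u_i/∂s_i = α_i − 1, so hospital i contributes w_i if α_i > 1, else 0.
α_i > 1 for i ∈ {2}; NE contributions (0, 18, 0), S = 18.

18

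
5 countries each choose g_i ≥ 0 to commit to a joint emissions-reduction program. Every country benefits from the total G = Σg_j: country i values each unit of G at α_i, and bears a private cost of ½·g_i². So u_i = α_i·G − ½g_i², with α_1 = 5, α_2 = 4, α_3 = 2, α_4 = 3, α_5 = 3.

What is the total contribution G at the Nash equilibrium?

17

Country i's FOC: ∂u_i/∂g_i = α_i − g_i = 0, so g_i* = α_i.
NE contributions = (5, 4, 2, 3, 3); G = 17.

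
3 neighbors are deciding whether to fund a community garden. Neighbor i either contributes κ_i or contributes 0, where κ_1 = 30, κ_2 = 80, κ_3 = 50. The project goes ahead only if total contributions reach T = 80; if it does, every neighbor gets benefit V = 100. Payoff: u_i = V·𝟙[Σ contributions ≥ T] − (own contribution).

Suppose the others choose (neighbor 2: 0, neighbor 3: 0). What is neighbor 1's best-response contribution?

0

Others' total = 0. Even contributing 30 gives 30 < 80: no benefit either way.
Best response: 0.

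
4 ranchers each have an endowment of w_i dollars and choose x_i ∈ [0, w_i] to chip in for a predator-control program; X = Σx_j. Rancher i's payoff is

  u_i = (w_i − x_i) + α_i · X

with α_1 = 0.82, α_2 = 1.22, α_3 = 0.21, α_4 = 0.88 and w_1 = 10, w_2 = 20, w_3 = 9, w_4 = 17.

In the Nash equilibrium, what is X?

∂u_i/∂x_i = α_i − 1, so rancher i contributes w_i if α_i > 1, else 0.
α_i > 1 for i ∈ {2}; NE contributions (0, 20, 0, 0), X = 20.

20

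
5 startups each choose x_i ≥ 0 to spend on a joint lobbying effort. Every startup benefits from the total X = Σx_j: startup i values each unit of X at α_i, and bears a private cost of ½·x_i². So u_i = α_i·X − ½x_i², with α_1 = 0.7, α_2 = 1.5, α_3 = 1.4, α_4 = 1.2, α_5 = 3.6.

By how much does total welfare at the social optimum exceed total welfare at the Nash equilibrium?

Startup i's FOC: ∂u_i/∂x_i = α_i − x_i = 0, so x_i* = α_i.
NE contributions = (0.7, 1.5, 1.4, 1.2, 3.6); X = 8.4.
W^NE = (Σα)·X − ½Σα_i² = 8.4² − ½·19.1 = 61.01.
Planner sets x_i = Σα_j = 8.4 for every i, so X^SO = 5·8.4 = 42.
W^SO = (Σα)·X^SO − ½·5·(Σα)² = (5/2)·8.4² = 176.4.
Deadweight loss = W^SO − W^NE = 115.39.

115.39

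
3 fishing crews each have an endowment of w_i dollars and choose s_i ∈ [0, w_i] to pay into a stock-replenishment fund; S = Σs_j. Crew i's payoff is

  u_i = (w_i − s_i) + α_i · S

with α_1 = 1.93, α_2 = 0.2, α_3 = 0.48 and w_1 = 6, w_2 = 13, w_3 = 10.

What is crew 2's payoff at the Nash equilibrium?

14.2

∂u_i/∂s_i = α_i − 1, so crew i contributes w_i if α_i > 1, else 0.
α_i > 1 for i ∈ {1}; NE contributions (6, 0, 0), S = 6.
u_2 = (13 − 0) + 0.2·6 = 14.2.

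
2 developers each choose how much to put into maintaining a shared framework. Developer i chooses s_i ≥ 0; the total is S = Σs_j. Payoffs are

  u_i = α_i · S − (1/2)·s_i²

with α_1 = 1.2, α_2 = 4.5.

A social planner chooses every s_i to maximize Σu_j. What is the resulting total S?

11.4

Planner FOC: ∂(Σu_j)/∂s_i = (Σα_j) − s_i = 0, so s_i^SO = Σα_j = 5.7 for every i; S^SO = 11.4.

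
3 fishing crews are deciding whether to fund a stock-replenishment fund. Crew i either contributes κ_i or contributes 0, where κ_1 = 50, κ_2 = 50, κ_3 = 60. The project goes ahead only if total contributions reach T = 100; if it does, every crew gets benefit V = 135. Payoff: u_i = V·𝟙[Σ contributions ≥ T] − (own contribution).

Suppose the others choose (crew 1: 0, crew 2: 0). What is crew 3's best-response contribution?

Others' total = 0. Even contributing 60 gives 60 < 100: no benefit either way.
Best response: 0.

0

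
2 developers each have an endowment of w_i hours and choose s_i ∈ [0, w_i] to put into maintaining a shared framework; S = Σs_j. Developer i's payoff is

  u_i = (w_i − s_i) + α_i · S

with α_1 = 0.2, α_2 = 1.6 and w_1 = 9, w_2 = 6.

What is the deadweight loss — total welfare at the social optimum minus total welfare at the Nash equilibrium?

7.2

∂u_i/∂s_i = α_i − 1, so developer i contributes w_i if α_i > 1, else 0.
α_i > 1 for i ∈ {2}; NE contributions (0, 6), S = 6.
W^NE = Σw_i − S^NE + (Σα_i)·S^NE = 15 + 0.8·6 = 19.8.
Planner: ∂(Σu_j)/∂s_i = Σα_j − 1 = 0.8 > 0, so everyone contributes w_i; S^SO = 15, W^SO = 15 + 0.8·15 = 27.
Deadweight loss = 7.2.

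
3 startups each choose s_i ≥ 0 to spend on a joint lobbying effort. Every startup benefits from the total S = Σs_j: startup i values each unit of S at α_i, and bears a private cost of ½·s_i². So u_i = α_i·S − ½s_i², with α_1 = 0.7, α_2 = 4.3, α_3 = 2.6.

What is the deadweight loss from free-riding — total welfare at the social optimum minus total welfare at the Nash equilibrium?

Startup i's FOC: ∂u_i/∂s_i = α_i − s_i = 0, so s_i* = α_i.
NE contributions = (0.7, 4.3, 2.6); S = 7.6.
W^NE = (Σα)·S − ½Σα_i² = 7.6² − ½·25.74 = 44.89.
Planner sets s_i = Σα_j = 7.6 for every i, so S^SO = 3·7.6 = 22.8.
W^SO = (Σα)·S^SO − ½·3·(Σα)² = (3/2)·7.6² = 86.64.
Deadweight loss = W^SO − W^NE = 41.75.

41.75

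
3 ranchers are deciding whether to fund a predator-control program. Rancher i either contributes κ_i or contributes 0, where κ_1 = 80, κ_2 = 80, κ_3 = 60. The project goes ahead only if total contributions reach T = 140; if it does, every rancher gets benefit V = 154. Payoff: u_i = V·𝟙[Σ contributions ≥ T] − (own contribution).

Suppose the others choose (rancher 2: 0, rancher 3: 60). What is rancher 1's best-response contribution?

80

Others' total = 60. Contributing 80 brings total to 140 ≥ 140: gain V − κ_1 = 74.
Best response: 80.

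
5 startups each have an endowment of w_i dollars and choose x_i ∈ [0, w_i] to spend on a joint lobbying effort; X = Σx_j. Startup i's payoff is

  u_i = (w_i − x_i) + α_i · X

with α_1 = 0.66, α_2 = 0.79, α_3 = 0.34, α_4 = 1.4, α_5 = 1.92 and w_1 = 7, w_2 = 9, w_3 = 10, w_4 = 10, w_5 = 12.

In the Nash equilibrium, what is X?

22

∂u_i/∂x_i = α_i − 1, so startup i contributes w_i if α_i > 1, else 0.
α_i > 1 for i ∈ {4, 5}; NE contributions (0, 0, 0, 10, 12), X = 22.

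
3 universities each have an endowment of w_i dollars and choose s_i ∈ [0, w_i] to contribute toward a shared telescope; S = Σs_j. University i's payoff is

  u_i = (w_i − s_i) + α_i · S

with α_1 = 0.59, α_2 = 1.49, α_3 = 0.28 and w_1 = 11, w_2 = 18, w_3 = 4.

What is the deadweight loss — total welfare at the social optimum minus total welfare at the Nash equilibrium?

20.4

∂u_i/∂s_i = α_i − 1, so university i contributes w_i if α_i > 1, else 0.
α_i > 1 for i ∈ {2}; NE contributions (0, 18, 0), S = 18.
W^NE = Σw_i − S^NE + (Σα_i)·S^NE = 33 + 1.36·18 = 57.48.
Planner: ∂(Σu_j)/∂s_i = Σα_j − 1 = 1.36 > 0, so everyone contributes w_i; S^SO = 33, W^SO = 33 + 1.36·33 = 77.88.
Deadweight loss = 20.4.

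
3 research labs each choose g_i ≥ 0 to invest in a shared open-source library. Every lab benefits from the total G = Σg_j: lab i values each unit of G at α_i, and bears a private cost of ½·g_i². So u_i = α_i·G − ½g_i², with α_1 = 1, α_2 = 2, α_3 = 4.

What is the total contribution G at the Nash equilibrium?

Lab i's FOC: ∂u_i/∂g_i = α_i − g_i = 0, so g_i* = α_i.
NE contributions = (1, 2, 4); G = 7.

7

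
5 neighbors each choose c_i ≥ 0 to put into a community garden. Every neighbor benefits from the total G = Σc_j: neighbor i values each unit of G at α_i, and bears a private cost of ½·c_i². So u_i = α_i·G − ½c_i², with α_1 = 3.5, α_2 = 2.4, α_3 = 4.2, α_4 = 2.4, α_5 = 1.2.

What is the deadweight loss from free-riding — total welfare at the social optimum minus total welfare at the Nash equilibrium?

302.96

Neighbor i's FOC: ∂u_i/∂c_i = α_i − c_i = 0, so c_i* = α_i.
NE contributions = (3.5, 2.4, 4.2, 2.4, 1.2); G = 13.7.
W^NE = (Σα)·G − ½Σα_i² = 13.7² − ½·42.85 = 166.265.
Planner sets c_i = Σα_j = 13.7 for every i, so G^SO = 5·13.7 = 68.5.
W^SO = (Σα)·G^SO − ½·5·(Σα)² = (5/2)·13.7² = 469.225.
Deadweight loss = W^SO − W^NE = 302.96.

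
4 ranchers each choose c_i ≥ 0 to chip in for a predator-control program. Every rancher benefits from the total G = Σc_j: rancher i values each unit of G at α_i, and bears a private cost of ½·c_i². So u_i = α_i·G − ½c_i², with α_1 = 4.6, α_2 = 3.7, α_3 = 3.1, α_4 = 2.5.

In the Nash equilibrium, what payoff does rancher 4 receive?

Rancher i's FOC: ∂u_i/∂c_i = α_i − c_i = 0, so c_i* = α_i.
NE contributions = (4.6, 3.7, 3.1, 2.5); G = 13.9.
u_4 = α_4·G − ½·(c_4)² = 2.5·13.9 − ½·2.5² = 31.625.

31.625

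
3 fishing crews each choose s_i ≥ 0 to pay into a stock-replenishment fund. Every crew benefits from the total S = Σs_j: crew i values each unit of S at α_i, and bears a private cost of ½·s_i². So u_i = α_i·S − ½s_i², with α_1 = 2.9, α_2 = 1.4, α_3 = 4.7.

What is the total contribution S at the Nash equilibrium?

Crew i's FOC: ∂u_i/∂s_i = α_i − s_i = 0, so s_i* = α_i.
NE contributions = (2.9, 1.4, 4.7); S = 9.

9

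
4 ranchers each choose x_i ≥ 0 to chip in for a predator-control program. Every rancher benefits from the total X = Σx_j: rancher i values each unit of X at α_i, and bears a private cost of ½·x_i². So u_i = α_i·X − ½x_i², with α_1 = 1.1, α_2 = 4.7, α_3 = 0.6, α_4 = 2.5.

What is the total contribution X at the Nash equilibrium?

Rancher i's FOC: ∂u_i/∂x_i = α_i − x_i = 0, so x_i* = α_i.
NE contributions = (1.1, 4.7, 0.6, 2.5); X = 8.9.

8.9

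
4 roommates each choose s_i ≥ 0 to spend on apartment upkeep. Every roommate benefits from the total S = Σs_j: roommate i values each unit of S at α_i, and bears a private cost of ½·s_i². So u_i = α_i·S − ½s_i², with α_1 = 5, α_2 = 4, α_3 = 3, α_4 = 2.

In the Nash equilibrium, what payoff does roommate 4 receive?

26

Roommate i's FOC: ∂u_i/∂s_i = α_i − s_i = 0, so s_i* = α_i.
NE contributions = (5, 4, 3, 2); S = 14.
u_4 = α_4·S − ½·(s_4)² = 2·14 − ½·2² = 26.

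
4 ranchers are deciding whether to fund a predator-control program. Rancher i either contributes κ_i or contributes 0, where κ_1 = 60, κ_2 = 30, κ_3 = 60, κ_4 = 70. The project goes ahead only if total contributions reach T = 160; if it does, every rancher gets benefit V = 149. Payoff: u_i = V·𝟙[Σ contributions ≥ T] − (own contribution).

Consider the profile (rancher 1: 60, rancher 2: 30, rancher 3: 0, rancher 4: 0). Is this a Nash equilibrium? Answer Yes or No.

No

Total = 90 < 160: not provided.
Rancher 1 (pledges 60, payoff -60): dropping to 0 → total 30, payoff 0. Profitable deviation.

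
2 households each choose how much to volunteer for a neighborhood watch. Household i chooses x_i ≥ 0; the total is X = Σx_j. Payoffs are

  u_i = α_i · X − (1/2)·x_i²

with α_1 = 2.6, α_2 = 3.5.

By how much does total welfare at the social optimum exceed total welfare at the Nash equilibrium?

Household i's FOC: ∂u_i/∂x_i = α_i − x_i = 0, so x_i* = α_i.
NE contributions = (2.6, 3.5); X = 6.1.
W^NE = (Σα)·X − ½Σα_i² = 6.1² − ½·19.01 = 27.705.
Planner sets x_i = Σα_j = 6.1 for every i, so X^SO = 2·6.1 = 12.2.
W^SO = (Σα)·X^SO − ½·2·(Σα)² = (2/2)·6.1² = 37.21.
Deadweight loss = W^SO − W^NE = 9.505.

9.505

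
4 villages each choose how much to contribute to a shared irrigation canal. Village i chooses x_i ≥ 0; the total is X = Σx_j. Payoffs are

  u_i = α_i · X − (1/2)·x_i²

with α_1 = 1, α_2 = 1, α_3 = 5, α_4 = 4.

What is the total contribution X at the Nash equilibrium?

Village i's FOC: ∂u_i/∂x_i = α_i − x_i = 0, so x_i* = α_i.
NE contributions = (1, 1, 5, 4); X = 11.

11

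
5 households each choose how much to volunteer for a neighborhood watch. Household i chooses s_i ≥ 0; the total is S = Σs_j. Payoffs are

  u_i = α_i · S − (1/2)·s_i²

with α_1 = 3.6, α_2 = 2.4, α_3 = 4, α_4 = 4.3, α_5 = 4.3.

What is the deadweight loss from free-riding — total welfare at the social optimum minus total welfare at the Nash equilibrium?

554.79

Household i's FOC: ∂u_i/∂s_i = α_i − s_i = 0, so s_i* = α_i.
NE contributions = (3.6, 2.4, 4, 4.3, 4.3); S = 18.6.
W^NE = (Σα)·S − ½Σα_i² = 18.6² − ½·71.7 = 310.11.
Planner sets s_i = Σα_j = 18.6 for every i, so S^SO = 5·18.6 = 93.
W^SO = (Σα)·S^SO − ½·5·(Σα)² = (5/2)·18.6² = 864.9.
Deadweight loss = W^SO − W^NE = 554.79.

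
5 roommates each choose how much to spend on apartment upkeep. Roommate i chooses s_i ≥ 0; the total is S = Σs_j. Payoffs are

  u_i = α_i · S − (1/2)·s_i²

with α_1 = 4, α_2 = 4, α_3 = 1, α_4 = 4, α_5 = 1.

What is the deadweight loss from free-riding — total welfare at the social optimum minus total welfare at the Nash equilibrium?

319

Roommate i's FOC: ∂u_i/∂s_i = α_i − s_i = 0, so s_i* = α_i.
NE contributions = (4, 4, 1, 4, 1); S = 14.
W^NE = (Σα)·S − ½Σα_i² = 14² − ½·50 = 171.
Planner sets s_i = Σα_j = 14 for every i, so S^SO = 5·14 = 70.
W^SO = (Σα)·S^SO − ½·5·(Σα)² = (5/2)·14² = 490.
Deadweight loss = W^SO − W^NE = 319.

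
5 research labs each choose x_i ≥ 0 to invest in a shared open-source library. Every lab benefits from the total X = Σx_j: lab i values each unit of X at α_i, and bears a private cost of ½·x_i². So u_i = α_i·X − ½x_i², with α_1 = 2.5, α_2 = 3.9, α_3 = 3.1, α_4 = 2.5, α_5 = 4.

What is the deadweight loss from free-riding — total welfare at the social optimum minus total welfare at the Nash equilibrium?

410.66

Lab i's FOC: ∂u_i/∂x_i = α_i − x_i = 0, so x_i* = α_i.
NE contributions = (2.5, 3.9, 3.1, 2.5, 4); X = 16.
W^NE = (Σα)·X − ½Σα_i² = 16² − ½·53.32 = 229.34.
Planner sets x_i = Σα_j = 16 for every i, so X^SO = 5·16 = 80.
W^SO = (Σα)·X^SO − ½·5·(Σα)² = (5/2)·16² = 640.
Deadweight loss = W^SO − W^NE = 410.66.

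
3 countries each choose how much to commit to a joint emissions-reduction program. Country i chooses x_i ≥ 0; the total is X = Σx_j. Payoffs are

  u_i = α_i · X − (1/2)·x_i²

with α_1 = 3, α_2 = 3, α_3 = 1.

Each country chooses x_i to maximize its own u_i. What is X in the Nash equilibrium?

Country i's FOC: ∂u_i/∂x_i = α_i − x_i = 0, so x_i* = α_i.
NE contributions = (3, 3, 1); X = 7.

7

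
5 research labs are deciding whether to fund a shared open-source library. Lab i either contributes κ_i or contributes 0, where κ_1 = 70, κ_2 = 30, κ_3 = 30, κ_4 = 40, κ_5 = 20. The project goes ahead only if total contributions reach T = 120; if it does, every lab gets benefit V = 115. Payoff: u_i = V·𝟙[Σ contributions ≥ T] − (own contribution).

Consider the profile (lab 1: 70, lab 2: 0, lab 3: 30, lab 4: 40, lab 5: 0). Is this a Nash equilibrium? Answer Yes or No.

Yes

Total = 140 ≥ 120: provided.
Lab 1 (pledges 70, payoff 45): dropping to 0 → total 70, payoff 0. No gain.
Lab 2 (pledges 0, payoff 115): pledging 30 → total 170, payoff 85. No gain.
Lab 3 (pledges 30, payoff 85): dropping to 0 → total 110, payoff 0. No gain.
Lab 4 (pledges 40, payoff 75): dropping to 0 → total 100, payoff 0. No gain.
Lab 5 (pledges 0, payoff 115): pledging 20 → total 160, payoff 95. No gain.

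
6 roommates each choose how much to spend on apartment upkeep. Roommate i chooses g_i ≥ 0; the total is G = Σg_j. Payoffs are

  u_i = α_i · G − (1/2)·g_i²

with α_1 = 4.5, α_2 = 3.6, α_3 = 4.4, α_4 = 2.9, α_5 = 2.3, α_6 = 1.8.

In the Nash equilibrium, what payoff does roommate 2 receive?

Roommate i's FOC: ∂u_i/∂g_i = α_i − g_i = 0, so g_i* = α_i.
NE contributions = (4.5, 3.6, 4.4, 2.9, 2.3, 1.8); G = 19.5.
u_2 = α_2·G − ½·(g_2)² = 3.6·19.5 − ½·3.6² = 63.72.

63.72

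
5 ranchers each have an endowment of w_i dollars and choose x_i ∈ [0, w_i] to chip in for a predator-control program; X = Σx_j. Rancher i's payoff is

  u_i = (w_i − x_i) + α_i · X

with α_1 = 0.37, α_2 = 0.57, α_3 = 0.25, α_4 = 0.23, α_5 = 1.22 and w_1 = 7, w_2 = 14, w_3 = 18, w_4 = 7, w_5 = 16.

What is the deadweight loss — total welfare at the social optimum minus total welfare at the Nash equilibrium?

∂u_i/∂x_i = α_i − 1, so rancher i contributes w_i if α_i > 1, else 0.
α_i > 1 for i ∈ {5}; NE contributions (0, 0, 0, 0, 16), X = 16.
W^NE = Σw_i − X^NE + (Σα_i)·X^NE = 62 + 1.64·16 = 88.24.
Planner: ∂(Σu_j)/∂x_i = Σα_j − 1 = 1.64 > 0, so everyone contributes w_i; X^SO = 62, W^SO = 62 + 1.64·62 = 163.68.
Deadweight loss = 75.44.

75.44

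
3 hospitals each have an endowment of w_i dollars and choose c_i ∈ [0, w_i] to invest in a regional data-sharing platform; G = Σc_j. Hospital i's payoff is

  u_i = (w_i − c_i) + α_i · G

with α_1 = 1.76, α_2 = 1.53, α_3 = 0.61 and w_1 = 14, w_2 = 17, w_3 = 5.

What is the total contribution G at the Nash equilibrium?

31

∂u_i/∂c_i = α_i − 1, so hospital i contributes w_i if α_i > 1, else 0.
α_i > 1 for i ∈ {1, 2}; NE contributions (14, 17, 0), G = 31.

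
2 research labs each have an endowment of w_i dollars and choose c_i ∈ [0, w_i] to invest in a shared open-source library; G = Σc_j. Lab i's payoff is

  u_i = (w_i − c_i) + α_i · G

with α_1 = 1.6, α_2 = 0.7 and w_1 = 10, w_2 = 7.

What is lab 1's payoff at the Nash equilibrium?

16

∂u_i/∂c_i = α_i − 1, so lab i contributes w_i if α_i > 1, else 0.
α_i > 1 for i ∈ {1}; NE contributions (10, 0), G = 10.
u_1 = (10 − 10) + 1.6·10 = 16.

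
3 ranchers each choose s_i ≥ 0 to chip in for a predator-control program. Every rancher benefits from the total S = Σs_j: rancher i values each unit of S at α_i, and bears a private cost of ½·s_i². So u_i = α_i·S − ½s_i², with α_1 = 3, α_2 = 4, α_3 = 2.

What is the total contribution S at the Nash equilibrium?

9

Rancher i's FOC: ∂u_i/∂s_i = α_i − s_i = 0, so s_i* = α_i.
NE contributions = (3, 4, 2); S = 9.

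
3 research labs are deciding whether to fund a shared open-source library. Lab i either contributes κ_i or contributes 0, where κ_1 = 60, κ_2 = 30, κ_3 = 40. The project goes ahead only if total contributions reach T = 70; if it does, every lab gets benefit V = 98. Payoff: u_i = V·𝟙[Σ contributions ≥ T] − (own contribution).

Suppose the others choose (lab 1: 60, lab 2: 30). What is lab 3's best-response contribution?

0

Others' total = 90 ≥ 70; contributing adds cost 40 for no extra benefit.
Best response: 0.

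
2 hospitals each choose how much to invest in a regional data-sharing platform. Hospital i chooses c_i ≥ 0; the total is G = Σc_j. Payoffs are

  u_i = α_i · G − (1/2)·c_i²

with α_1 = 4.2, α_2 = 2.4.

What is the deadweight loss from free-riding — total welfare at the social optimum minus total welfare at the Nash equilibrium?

11.7

Hospital i's FOC: ∂u_i/∂c_i = α_i − c_i = 0, so c_i* = α_i.
NE contributions = (4.2, 2.4); G = 6.6.
W^NE = (Σα)·G − ½Σα_i² = 6.6² − ½·23.4 = 31.86.
Planner sets c_i = Σα_j = 6.6 for every i, so G^SO = 2·6.6 = 13.2.
W^SO = (Σα)·G^SO − ½·2·(Σα)² = (2/2)·6.6² = 43.56.
Deadweight loss = W^SO − W^NE = 11.7.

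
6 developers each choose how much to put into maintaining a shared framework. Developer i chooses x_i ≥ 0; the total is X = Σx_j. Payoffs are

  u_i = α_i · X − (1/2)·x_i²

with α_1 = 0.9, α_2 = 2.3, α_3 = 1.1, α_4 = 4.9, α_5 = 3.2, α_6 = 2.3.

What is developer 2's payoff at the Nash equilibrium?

Developer i's FOC: ∂u_i/∂x_i = α_i − x_i = 0, so x_i* = α_i.
NE contributions = (0.9, 2.3, 1.1, 4.9, 3.2, 2.3); X = 14.7.
u_2 = α_2·X − ½·(x_2)² = 2.3·14.7 − ½·2.3² = 31.165.

31.165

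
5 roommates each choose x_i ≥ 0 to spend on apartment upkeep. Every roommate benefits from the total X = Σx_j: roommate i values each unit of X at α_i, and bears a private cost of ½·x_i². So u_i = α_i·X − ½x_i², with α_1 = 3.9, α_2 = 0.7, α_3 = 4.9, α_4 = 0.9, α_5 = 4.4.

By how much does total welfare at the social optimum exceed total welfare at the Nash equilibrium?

358.5

Roommate i's FOC: ∂u_i/∂x_i = α_i − x_i = 0, so x_i* = α_i.
NE contributions = (3.9, 0.7, 4.9, 0.9, 4.4); X = 14.8.
W^NE = (Σα)·X − ½Σα_i² = 14.8² − ½·59.88 = 189.1.
Planner sets x_i = Σα_j = 14.8 for every i, so X^SO = 5·14.8 = 74.
W^SO = (Σα)·X^SO − ½·5·(Σα)² = (5/2)·14.8² = 547.6.
Deadweight loss = W^SO − W^NE = 358.5.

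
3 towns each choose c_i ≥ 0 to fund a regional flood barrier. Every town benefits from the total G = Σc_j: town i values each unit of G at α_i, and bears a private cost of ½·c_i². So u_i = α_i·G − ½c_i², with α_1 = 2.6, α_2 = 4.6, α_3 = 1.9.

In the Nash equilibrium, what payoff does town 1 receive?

20.28

Town i's FOC: ∂u_i/∂c_i = α_i − c_i = 0, so c_i* = α_i.
NE contributions = (2.6, 4.6, 1.9); G = 9.1.
u_1 = α_1·G − ½·(c_1)² = 2.6·9.1 − ½·2.6² = 20.28.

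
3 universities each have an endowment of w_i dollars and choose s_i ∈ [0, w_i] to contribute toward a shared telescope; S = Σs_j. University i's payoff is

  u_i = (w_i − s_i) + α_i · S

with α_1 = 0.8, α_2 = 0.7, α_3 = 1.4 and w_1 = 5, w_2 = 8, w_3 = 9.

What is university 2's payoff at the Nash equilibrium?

14.3

∂u_i/∂s_i = α_i − 1, so university i contributes w_i if α_i > 1, else 0.
α_i > 1 for i ∈ {3}; NE contributions (0, 0, 9), S = 9.
u_2 = (8 − 0) + 0.7·9 = 14.3.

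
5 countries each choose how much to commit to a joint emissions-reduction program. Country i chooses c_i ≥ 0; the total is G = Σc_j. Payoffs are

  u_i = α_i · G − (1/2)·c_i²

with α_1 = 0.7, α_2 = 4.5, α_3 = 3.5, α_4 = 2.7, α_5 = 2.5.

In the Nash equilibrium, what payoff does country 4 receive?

33.885

Country i's FOC: ∂u_i/∂c_i = α_i − c_i = 0, so c_i* = α_i.
NE contributions = (0.7, 4.5, 3.5, 2.7, 2.5); G = 13.9.
u_4 = α_4·G − ½·(c_4)² = 2.7·13.9 − ½·2.7² = 33.885.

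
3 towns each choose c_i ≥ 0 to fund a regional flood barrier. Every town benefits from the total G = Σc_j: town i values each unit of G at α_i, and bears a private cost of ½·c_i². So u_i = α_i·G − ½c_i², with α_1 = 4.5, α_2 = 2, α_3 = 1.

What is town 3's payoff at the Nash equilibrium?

Town i's FOC: ∂u_i/∂c_i = α_i − c_i = 0, so c_i* = α_i.
NE contributions = (4.5, 2, 1); G = 7.5.
u_3 = α_3·G − ½·(c_3)² = 1·7.5 − ½·1² = 7.

7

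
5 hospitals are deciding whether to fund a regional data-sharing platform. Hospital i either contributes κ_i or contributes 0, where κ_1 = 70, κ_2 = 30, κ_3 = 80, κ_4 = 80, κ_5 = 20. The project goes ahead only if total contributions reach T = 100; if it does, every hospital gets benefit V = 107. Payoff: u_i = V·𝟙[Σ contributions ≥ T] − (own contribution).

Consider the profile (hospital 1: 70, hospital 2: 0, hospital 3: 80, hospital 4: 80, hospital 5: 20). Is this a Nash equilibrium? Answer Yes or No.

No

Total = 250 ≥ 100: provided.
Hospital 1 (pledges 70, payoff 37): dropping to 0 → total 180, payoff 107. Profitable deviation.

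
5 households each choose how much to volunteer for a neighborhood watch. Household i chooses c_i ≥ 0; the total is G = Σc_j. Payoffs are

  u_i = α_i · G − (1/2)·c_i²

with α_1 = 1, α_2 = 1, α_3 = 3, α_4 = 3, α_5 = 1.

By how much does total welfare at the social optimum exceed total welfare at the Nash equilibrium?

Household i's FOC: ∂u_i/∂c_i = α_i − c_i = 0, so c_i* = α_i.
NE contributions = (1, 1, 3, 3, 1); G = 9.
W^NE = (Σα)·G − ½Σα_i² = 9² − ½·21 = 70.5.
Planner sets c_i = Σα_j = 9 for every i, so G^SO = 5·9 = 45.
W^SO = (Σα)·G^SO − ½·5·(Σα)² = (5/2)·9² = 202.5.
Deadweight loss = W^SO − W^NE = 132.

132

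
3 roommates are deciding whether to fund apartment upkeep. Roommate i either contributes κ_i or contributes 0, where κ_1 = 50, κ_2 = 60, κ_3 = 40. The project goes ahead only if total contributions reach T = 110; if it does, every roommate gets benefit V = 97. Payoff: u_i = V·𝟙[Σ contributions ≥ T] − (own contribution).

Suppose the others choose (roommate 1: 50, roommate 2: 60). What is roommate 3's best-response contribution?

0

Others' total = 110 ≥ 110; contributing adds cost 40 for no extra benefit.
Best response: 0.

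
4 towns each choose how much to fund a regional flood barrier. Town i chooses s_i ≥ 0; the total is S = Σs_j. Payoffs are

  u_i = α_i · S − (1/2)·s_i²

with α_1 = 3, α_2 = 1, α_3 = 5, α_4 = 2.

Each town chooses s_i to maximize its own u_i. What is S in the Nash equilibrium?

Town i's FOC: ∂u_i/∂s_i = α_i − s_i = 0, so s_i* = α_i.
NE contributions = (3, 1, 5, 2); S = 11.

11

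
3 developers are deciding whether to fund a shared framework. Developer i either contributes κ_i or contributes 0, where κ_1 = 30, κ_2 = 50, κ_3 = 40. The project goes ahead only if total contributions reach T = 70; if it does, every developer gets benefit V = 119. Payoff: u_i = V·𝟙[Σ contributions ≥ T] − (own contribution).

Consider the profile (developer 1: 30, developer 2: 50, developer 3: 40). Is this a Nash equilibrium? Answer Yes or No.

Total = 120 ≥ 70: provided.
Developer 1 (pledges 30, payoff 89): dropping to 0 → total 90, payoff 119. Profitable deviation.

No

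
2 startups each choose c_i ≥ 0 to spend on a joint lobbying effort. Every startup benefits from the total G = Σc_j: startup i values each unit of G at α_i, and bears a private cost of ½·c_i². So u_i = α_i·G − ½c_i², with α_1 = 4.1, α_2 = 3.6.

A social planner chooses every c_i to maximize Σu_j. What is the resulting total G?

Planner FOC: ∂(Σu_j)/∂c_i = (Σα_j) − c_i = 0, so c_i^SO = Σα_j = 7.7 for every i; G^SO = 15.4.

15.4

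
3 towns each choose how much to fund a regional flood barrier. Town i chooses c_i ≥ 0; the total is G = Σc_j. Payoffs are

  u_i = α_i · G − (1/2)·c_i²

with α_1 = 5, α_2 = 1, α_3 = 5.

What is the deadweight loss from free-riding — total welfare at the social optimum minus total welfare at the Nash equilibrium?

86

Town i's FOC: ∂u_i/∂c_i = α_i − c_i = 0, so c_i* = α_i.
NE contributions = (5, 1, 5); G = 11.
W^NE = (Σα)·G − ½Σα_i² = 11² − ½·51 = 95.5.
Planner sets c_i = Σα_j = 11 for every i, so G^SO = 3·11 = 33.
W^SO = (Σα)·G^SO − ½·3·(Σα)² = (3/2)·11² = 181.5.
Deadweight loss = W^SO − W^NE = 86.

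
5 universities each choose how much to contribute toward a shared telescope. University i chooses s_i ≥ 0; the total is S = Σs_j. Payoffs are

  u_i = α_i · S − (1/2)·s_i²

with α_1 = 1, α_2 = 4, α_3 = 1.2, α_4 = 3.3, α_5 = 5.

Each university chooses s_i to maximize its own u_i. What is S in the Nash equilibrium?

University i's FOC: ∂u_i/∂s_i = α_i − s_i = 0, so s_i* = α_i.
NE contributions = (1, 4, 1.2, 3.3, 5); S = 14.5.

14.5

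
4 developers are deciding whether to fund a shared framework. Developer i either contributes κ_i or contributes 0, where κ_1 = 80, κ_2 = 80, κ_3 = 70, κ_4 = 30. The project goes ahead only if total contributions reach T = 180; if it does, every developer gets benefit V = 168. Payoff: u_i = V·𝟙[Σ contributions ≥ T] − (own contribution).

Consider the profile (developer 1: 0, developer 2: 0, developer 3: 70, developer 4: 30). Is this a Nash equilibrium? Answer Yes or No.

Total = 100 < 180: not provided.
Developer 1 (pledges 0, payoff 0): pledging 80 → total 180, payoff 88. Profitable deviation.

No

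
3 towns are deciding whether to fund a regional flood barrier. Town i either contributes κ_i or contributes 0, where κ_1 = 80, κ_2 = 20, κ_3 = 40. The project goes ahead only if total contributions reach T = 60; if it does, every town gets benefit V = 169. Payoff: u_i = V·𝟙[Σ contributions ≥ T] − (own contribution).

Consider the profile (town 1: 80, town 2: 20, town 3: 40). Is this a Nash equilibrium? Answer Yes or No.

Total = 140 ≥ 60: provided.
Town 1 (pledges 80, payoff 89): dropping to 0 → total 60, payoff 169. Profitable deviation.

No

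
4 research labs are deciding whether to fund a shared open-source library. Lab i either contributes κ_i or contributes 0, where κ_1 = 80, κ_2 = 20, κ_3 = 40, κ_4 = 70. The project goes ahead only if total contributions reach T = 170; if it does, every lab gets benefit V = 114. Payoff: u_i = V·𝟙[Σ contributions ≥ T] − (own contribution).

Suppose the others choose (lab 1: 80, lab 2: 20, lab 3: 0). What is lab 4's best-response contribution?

70

Others' total = 100. Contributing 70 brings total to 170 ≥ 170: gain V − κ_4 = 44.
Best response: 70.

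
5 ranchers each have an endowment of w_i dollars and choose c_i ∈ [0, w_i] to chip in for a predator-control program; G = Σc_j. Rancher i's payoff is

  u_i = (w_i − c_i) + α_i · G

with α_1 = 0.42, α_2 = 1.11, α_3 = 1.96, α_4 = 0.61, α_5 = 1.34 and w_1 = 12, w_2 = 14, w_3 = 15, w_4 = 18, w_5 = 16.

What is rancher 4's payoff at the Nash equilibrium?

∂u_i/∂c_i = α_i − 1, so rancher i contributes w_i if α_i > 1, else 0.
α_i > 1 for i ∈ {2, 3, 5}; NE contributions (0, 14, 15, 0, 16), G = 45.
u_4 = (18 − 0) + 0.61·45 = 45.45.

45.45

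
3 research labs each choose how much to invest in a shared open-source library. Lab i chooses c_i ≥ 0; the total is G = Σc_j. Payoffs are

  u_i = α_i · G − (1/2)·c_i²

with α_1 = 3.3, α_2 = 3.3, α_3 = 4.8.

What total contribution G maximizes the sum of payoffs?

34.2

Planner FOC: ∂(Σu_j)/∂c_i = (Σα_j) − c_i = 0, so c_i^SO = Σα_j = 11.4 for every i; G^SO = 34.2.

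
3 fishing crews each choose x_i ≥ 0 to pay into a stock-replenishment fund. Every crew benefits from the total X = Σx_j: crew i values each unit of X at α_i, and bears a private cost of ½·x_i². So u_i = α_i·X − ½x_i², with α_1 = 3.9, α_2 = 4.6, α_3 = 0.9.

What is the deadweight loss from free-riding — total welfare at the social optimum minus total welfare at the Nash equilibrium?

62.77

Crew i's FOC: ∂u_i/∂x_i = α_i − x_i = 0, so x_i* = α_i.
NE contributions = (3.9, 4.6, 0.9); X = 9.4.
W^NE = (Σα)·X − ½Σα_i² = 9.4² − ½·37.18 = 69.77.
Planner sets x_i = Σα_j = 9.4 for every i, so X^SO = 3·9.4 = 28.2.
W^SO = (Σα)·X^SO − ½·3·(Σα)² = (3/2)·9.4² = 132.54.
Deadweight loss = W^SO − W^NE = 62.77.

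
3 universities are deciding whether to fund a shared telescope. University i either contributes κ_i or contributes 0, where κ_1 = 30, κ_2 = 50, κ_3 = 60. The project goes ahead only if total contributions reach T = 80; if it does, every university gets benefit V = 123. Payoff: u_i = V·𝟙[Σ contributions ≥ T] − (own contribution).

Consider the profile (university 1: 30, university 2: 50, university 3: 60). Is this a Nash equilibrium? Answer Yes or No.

No

Total = 140 ≥ 80: provided.
University 1 (pledges 30, payoff 93): dropping to 0 → total 110, payoff 123. Profitable deviation.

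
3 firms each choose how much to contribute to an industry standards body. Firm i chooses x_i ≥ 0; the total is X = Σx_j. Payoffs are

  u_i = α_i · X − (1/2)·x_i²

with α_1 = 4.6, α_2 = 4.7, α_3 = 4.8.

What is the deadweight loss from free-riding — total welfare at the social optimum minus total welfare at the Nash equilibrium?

132.55

Firm i's FOC: ∂u_i/∂x_i = α_i − x_i = 0, so x_i* = α_i.
NE contributions = (4.6, 4.7, 4.8); X = 14.1.
W^NE = (Σα)·X − ½Σα_i² = 14.1² − ½·66.29 = 165.665.
Planner sets x_i = Σα_j = 14.1 for every i, so X^SO = 3·14.1 = 42.3.
W^SO = (Σα)·X^SO − ½·3·(Σα)² = (3/2)·14.1² = 298.215.
Deadweight loss = W^SO − W^NE = 132.55.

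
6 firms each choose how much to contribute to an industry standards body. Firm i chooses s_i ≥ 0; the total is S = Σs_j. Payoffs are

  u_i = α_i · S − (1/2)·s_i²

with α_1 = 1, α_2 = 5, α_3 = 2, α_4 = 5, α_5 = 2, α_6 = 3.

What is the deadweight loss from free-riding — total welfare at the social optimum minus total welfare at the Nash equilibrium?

Firm i's FOC: ∂u_i/∂s_i = α_i − s_i = 0, so s_i* = α_i.
NE contributions = (1, 5, 2, 5, 2, 3); S = 18.
W^NE = (Σα)·S − ½Σα_i² = 18² − ½·68 = 290.
Planner sets s_i = Σα_j = 18 for every i, so S^SO = 6·18 = 108.
W^SO = (Σα)·S^SO − ½·6·(Σα)² = (6/2)·18² = 972.
Deadweight loss = W^SO − W^NE = 682.

682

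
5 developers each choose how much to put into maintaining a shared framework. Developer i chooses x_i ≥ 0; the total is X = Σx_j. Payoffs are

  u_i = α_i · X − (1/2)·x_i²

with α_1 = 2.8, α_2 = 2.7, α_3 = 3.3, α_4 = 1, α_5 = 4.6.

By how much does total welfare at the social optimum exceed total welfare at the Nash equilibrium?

Developer i's FOC: ∂u_i/∂x_i = α_i − x_i = 0, so x_i* = α_i.
NE contributions = (2.8, 2.7, 3.3, 1, 4.6); X = 14.4.
W^NE = (Σα)·X − ½Σα_i² = 14.4² − ½·48.18 = 183.27.
Planner sets x_i = Σα_j = 14.4 for every i, so X^SO = 5·14.4 = 72.
W^SO = (Σα)·X^SO − ½·5·(Σα)² = (5/2)·14.4² = 518.4.
Deadweight loss = W^SO − W^NE = 335.13.

335.13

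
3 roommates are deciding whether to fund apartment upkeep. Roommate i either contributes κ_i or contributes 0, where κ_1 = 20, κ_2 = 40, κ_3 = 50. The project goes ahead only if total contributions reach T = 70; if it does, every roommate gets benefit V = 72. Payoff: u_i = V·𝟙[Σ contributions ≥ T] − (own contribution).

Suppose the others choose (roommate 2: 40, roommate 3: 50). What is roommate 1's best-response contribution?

0

Others' total = 90 ≥ 70; contributing adds cost 20 for no extra benefit.
Best response: 0.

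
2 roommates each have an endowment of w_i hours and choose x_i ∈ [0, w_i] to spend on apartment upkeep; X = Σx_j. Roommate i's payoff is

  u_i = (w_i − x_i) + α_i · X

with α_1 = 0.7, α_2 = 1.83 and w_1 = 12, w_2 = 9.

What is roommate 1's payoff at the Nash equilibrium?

∂u_i/∂x_i = α_i − 1, so roommate i contributes w_i if α_i > 1, else 0.
α_i > 1 for i ∈ {2}; NE contributions (0, 9), X = 9.
u_1 = (12 − 0) + 0.7·9 = 18.3.

18.3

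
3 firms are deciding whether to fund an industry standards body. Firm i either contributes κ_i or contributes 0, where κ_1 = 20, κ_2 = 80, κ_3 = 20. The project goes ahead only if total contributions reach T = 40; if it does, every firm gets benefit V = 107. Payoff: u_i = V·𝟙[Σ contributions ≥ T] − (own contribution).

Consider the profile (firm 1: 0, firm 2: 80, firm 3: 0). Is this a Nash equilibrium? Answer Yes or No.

Total = 80 ≥ 40: provided.
Firm 1 (pledges 0, payoff 107): pledging 20 → total 100, payoff 87. No gain.
Firm 2 (pledges 80, payoff 27): dropping to 0 → total 0, payoff 0. No gain.
Firm 3 (pledges 0, payoff 107): pledging 20 → total 100, payoff 87. No gain.

Yes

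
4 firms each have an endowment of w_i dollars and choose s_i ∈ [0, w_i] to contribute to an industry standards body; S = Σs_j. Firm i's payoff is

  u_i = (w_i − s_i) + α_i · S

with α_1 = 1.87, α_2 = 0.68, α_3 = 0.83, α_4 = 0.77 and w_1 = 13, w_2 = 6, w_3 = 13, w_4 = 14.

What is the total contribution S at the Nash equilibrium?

∂u_i/∂s_i = α_i − 1, so firm i contributes w_i if α_i > 1, else 0.
α_i > 1 for i ∈ {1}; NE contributions (13, 0, 0, 0), S = 13.

13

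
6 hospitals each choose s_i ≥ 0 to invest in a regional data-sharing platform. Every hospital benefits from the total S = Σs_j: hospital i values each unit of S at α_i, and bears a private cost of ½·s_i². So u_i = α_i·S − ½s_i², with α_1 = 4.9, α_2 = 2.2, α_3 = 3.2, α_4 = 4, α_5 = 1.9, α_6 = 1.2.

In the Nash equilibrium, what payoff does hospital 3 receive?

Hospital i's FOC: ∂u_i/∂s_i = α_i − s_i = 0, so s_i* = α_i.
NE contributions = (4.9, 2.2, 3.2, 4, 1.9, 1.2); S = 17.4.
u_3 = α_3·S − ½·(s_3)² = 3.2·17.4 − ½·3.2² = 50.56.

50.56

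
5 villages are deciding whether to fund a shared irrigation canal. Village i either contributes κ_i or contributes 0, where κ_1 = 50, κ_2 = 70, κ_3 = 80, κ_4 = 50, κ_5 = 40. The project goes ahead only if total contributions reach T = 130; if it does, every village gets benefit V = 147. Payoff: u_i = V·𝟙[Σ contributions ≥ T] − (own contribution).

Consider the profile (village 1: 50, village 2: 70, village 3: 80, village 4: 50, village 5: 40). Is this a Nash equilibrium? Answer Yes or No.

No

Total = 290 ≥ 130: provided.
Village 1 (pledges 50, payoff 97): dropping to 0 → total 240, payoff 147. Profitable deviation.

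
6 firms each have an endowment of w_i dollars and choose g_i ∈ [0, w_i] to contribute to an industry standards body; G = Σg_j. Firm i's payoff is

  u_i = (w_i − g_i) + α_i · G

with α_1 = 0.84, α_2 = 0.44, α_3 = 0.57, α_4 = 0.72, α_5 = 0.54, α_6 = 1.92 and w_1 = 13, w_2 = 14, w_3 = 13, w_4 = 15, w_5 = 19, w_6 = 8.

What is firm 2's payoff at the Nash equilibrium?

17.52

∂u_i/∂g_i = α_i − 1, so firm i contributes w_i if α_i > 1, else 0.
α_i > 1 for i ∈ {6}; NE contributions (0, 0, 0, 0, 0, 8), G = 8.
u_2 = (14 − 0) + 0.44·8 = 17.52.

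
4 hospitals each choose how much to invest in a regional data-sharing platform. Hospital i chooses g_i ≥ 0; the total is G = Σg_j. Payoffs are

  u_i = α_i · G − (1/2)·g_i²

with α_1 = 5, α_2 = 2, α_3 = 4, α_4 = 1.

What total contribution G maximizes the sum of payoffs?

48

Planner FOC: ∂(Σu_j)/∂g_i = (Σα_j) − g_i = 0, so g_i^SO = Σα_j = 12 for every i; G^SO = 48.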